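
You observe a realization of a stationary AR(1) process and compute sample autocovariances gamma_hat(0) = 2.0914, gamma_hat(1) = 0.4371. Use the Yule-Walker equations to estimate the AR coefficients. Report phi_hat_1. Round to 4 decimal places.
\hat\phi_{1} = 0.2090

The Yule-Walker equations for an AR(p) process read, in matrix form,
  Gamma_p phi = r_p,   with   (Gamma_p)_{ij} = gamma(|i - j|),
                       (r_p)_i = gamma(i),   i,j = 1..p.
Substitute the sample gammas (Toeplitz matrix and right-hand side of size 1):
  Gamma_p = [[2.0914]]
  r_p     = [0.4371]
With p = 1 this is the single equation gamma(0) phi_1 = gamma(1):
  phi_hat_1 = gamma(1) / gamma(0) = 0.4371 / 2.0914 = 0.2090.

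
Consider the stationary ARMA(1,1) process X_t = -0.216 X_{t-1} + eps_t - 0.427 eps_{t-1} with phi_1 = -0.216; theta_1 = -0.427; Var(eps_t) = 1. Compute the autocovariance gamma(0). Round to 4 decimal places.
\gamma(0) = 1.4337

Multiply the model equation by X_{t-k} and take expectations. With theta_0 = psi_0 = 1 and psi_j the MA(infinity) weights, this gives
  gamma(k) - sum_i phi_i gamma(k-i) = c_k,
  c_k = sigma^2 * sum_{j=k..q} theta_j psi_{j-k}   (c_k = 0 for k > q),
using gamma(-m) = gamma(m).
psi-weights needed (psi_j = theta_j + sum_i phi_i psi_{j-i}):
  psi_1 = theta_1 + phi_1 = -0.427 + (-0.216) = -0.643
Right-hand sides:
  c_0 = sigma^2 (1 + theta_1 psi_1) = 1 * (1 + (-0.427)(-0.643)) = 1 * 1.274561 = 1.274561
  c_1 = sigma^2 theta_1 = 1 * (-0.427) = -0.427
  c_2 = 0
Equations for k = 0 and k = 1 (AR order 1):
  gamma(0) = phi_1 gamma(1) + c_0
  gamma(1) = phi_1 gamma(0) + c_1
Substituting the second into the first: gamma(0) (1 - phi_1^2) = c_0 + phi_1 c_1, so
  gamma(0) = (c_0 + phi_1 c_1) / (1 - phi_1^2) = (1.274561 + (-0.216)(-0.427)) / (1 - (-0.216)^2) = 1.366793 / 0.953344 = 1.433683.
Therefore gamma(0) = 1.4337 (to 4 decimal places).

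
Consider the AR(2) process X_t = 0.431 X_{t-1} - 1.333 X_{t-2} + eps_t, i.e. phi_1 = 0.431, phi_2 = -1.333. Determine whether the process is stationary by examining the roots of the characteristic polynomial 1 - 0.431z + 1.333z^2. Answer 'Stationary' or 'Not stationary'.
\text{Not stationary}

The AR(p) characteristic polynomial is P(z) = 1 - 0.431z + 1.333z^2.
Stationarity requires all roots to lie outside the unit circle, i.e. |z| > 1 for every root.
Set 1 + (-0.431) z + (1.333) z^2 = 0, i.e. a z^2 + b z + c = 0 with a = 1.333, b = -0.431, c = 1.
Discriminant D = b^2 - 4ac = (-0.431)^2 - 4*(1.333)*1 = 0.185761 - (5.332) = -5.146239.
D < 0, so the roots are the complex-conjugate pair z = (-b +/- i sqrt(-D)) / (2a) = 0.1617 +/- 0.8509i.
For a conjugate pair |z|^2 = z * conj(z) = (product of roots) = c/a = 1/(1.333) = 0.750188, so |z| = sqrt(0.750188) = 0.8661 for both roots.
Moduli of all roots: 0.8661, 0.8661.
All moduli strictly greater than 1? No.
Verdict: Not stationary.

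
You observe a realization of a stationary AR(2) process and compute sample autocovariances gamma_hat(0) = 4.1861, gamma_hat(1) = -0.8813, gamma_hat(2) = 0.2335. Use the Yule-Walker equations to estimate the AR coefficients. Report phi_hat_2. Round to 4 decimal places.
\hat\phi_{2} = 0.0120

The Yule-Walker equations for an AR(p) process read, in matrix form,
  Gamma_p phi = r_p,   with   (Gamma_p)_{ij} = gamma(|i - j|),
                       (r_p)_i = gamma(i),   i,j = 1..p.
Substitute the sample gammas (Toeplitz matrix and right-hand side of size 2):
  Gamma_p = [[4.1861, -0.8813], [-0.8813, 4.1861]]
  r_p     = [-0.8813, 0.2335]
Written out:
  4.1861 phi_1 - 0.8813 phi_2 = -0.8813
  -0.8813 phi_1 + 4.1861 phi_2 = 0.2335
Solve by Cramer's rule:
  det = gamma(0)^2 - gamma(1)^2 = (4.1861)^2 - (-0.8813)^2 = 17.52343321 - 0.77668969 = 16.74674352
  phi_hat_1 = [gamma(1) gamma(0) - gamma(1) gamma(2)] / det = [(-0.8813)(4.1861) - (-0.8813)(0.2335)] / 16.74674352 = -3.48342638 / 16.74674352 = -0.208
  phi_hat_2 = [gamma(0) gamma(2) - gamma(1)^2] / det = [(4.1861)(0.2335) - (-0.8813)^2] / 16.74674352 = 0.20076466 / 16.74674352 = 0.012
So phi_hat = [-0.2080, 0.0120].
Therefore phi_hat_2 = 0.0120.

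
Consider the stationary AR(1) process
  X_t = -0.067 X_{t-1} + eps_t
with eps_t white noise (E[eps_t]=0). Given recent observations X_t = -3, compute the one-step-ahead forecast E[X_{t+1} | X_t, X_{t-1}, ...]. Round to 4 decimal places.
E[X_{t+1} \mid \mathcal F_t] = 0.2010

For an AR(p) model X_t = c + sum_i phi_i X_{t-i} + eps_t, the
one-step-ahead conditional mean is
  E[X_{t+1} | X_t, ...] = c + sum_i phi_i X_{t+1-i}.
Substitute known values:
  E[X_{t+1} | ...] = (-0.067) * (-3)
                   = 0.2010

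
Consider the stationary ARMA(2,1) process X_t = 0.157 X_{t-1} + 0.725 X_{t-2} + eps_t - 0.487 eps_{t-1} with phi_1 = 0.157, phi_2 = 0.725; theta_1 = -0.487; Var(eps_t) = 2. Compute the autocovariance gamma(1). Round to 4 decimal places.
\gamma(1) = -1.1097

Multiply the model equation by X_{t-k} and take expectations. With theta_0 = psi_0 = 1 and psi_j the MA(infinity) weights, this gives
  gamma(k) - sum_i phi_i gamma(k-i) = c_k,
  c_k = sigma^2 * sum_{j=k..q} theta_j psi_{j-k}   (c_k = 0 for k > q),
using gamma(-m) = gamma(m).
psi-weights needed (psi_j = theta_j + sum_i phi_i psi_{j-i}):
  psi_1 = theta_1 + phi_1 = -0.487 + (0.157) = -0.33
Right-hand sides:
  c_0 = sigma^2 (1 + theta_1 psi_1) = 2 * (1 + (-0.487)(-0.33)) = 2 * 1.16071 = 2.32142
  c_1 = sigma^2 theta_1 = 2 * (-0.487) = -0.974
  c_2 = 0
Equations for k = 0, 1, 2 (AR order 2, c_2 = 0):
  (E0) gamma(0) = phi_1 gamma(1) + phi_2 gamma(2) + c_0
  (E1) gamma(1) = phi_1 gamma(0) + phi_2 gamma(1) + c_1
  (E2) gamma(2) = phi_1 gamma(1) + phi_2 gamma(0)
From (E1): gamma(1) = A gamma(0) + B with
  A = phi_1 / (1 - phi_2) = 0.157 / 0.275 = 0.570909,   B = c_1 / (1 - phi_2) = -0.974 / 0.275 = -3.541818.
Insert (E2) into (E0): gamma(0) (1 - phi_2^2) = phi_1 (1 + phi_2) gamma(1) + c_0.
  phi_1 (1 + phi_2) = (0.157)(1.725) = 0.270825,   1 - phi_2^2 = 0.474375.
Replace gamma(1) by A gamma(0) + B and collect gamma(0):
  gamma(0) [0.474375 - (0.270825)(0.570909)] = (0.270825)(-3.541818) + 2.32142
  gamma(0) * 0.319759 = 1.362207
  gamma(0) = 1.362207 / 0.319759 = 4.260112.
  gamma(1) = A gamma(0) + B = (0.570909)(4.260112) + (-3.541818) = -1.109682.
Therefore gamma(1) = -1.1097 (to 4 decimal places).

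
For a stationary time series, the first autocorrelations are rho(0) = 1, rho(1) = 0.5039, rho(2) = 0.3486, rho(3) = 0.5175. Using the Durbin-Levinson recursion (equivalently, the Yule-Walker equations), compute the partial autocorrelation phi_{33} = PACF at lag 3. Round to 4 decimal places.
\phi_{33} = 0.4089

The PACF at lag k is phi_{kk}, the last component of the solution
to the Yule-Walker system G_k phi = r_k where
  (G_k)_{ij} = rho(|i - j|), (r_k)_i = rho(i), i,j = 1..k.
Equivalently, Durbin-Levinson gives phi_{kk} iteratively:
  phi_{11} = rho(1)
  phi_{kk} = [rho(k) - sum_{j=1..k-1} phi_{k-1,j} rho(k-j)]
            / [1 - sum_{j=1..k-1} phi_{k-1,j} rho(j)],
  phi_{k,j} = phi_{k-1,j} - phi_{kk} phi_{k-1,k-j},  j = 1..k-1.
Step k = 1:
  phi_11 = rho(1) = 0.5039.
Step k = 2:
  phi_22 = [rho(2) - phi_11 rho(1)] / [1 - phi_11 rho(1)] = [0.3486 - (0.5039)(0.5039)] / [1 - (0.5039)(0.5039)]
         = 0.09468479 / 0.74608479 = 0.126909.
  Update: phi_21 = phi_11 - phi_22 phi_11 = 0.5039 - (0.126909)(0.5039) = 0.439951.
Step k = 3:
  phi_33 = [rho(3) - phi_21 rho(2) - phi_22 rho(1)] / [1 - phi_21 rho(1) - phi_22 rho(2)]
    numerator   = 0.5175 - (0.439951)(0.3486) - (0.126909)(0.5039) = 0.30018383
    denominator = 1 - (0.439951)(0.5039) - (0.126909)(0.3486) = 0.73406845
  phi_33 = 0.30018383 / 0.73406845 = 0.4089.
Therefore phi_{33} = 0.4089.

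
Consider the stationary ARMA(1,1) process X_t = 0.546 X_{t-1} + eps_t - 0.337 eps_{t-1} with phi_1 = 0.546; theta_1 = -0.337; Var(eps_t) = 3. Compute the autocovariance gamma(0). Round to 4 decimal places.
\gamma(0) = 3.1867

Multiply the model equation by X_{t-k} and take expectations. With theta_0 = psi_0 = 1 and psi_j the MA(infinity) weights, this gives
  gamma(k) - sum_i phi_i gamma(k-i) = c_k,
  c_k = sigma^2 * sum_{j=k..q} theta_j psi_{j-k}   (c_k = 0 for k > q),
using gamma(-m) = gamma(m).
psi-weights needed (psi_j = theta_j + sum_i phi_i psi_{j-i}):
  psi_1 = theta_1 + phi_1 = -0.337 + (0.546) = 0.209
Right-hand sides:
  c_0 = sigma^2 (1 + theta_1 psi_1) = 3 * (1 + (-0.337)(0.209)) = 3 * 0.929567 = 2.788701
  c_1 = sigma^2 theta_1 = 3 * (-0.337) = -1.011
  c_2 = 0
Equations for k = 0 and k = 1 (AR order 1):
  gamma(0) = phi_1 gamma(1) + c_0
  gamma(1) = phi_1 gamma(0) + c_1
Substituting the second into the first: gamma(0) (1 - phi_1^2) = c_0 + phi_1 c_1, so
  gamma(0) = (c_0 + phi_1 c_1) / (1 - phi_1^2) = (2.788701 + (0.546)(-1.011)) / (1 - (0.546)^2) = 2.236695 / 0.701884 = 3.186702.
Therefore gamma(0) = 3.1867 (to 4 decimal places).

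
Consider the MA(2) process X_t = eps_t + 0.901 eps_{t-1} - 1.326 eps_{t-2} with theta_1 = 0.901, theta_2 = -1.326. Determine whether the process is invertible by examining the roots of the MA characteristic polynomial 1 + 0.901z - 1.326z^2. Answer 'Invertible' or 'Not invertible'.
\text{Not invertible}

The MA(q) characteristic polynomial is P(z) = 1 + 0.901z - 1.326z^2.
Invertibility requires all roots to lie outside the unit circle, i.e. |z| > 1 for every root.
Set 1 + (0.901) z + (-1.326) z^2 = 0, i.e. a z^2 + b z + c = 0 with a = -1.326, b = 0.901, c = 1.
Discriminant D = b^2 - 4ac = (0.901)^2 - 4*(-1.326)*1 = 0.811801 - (-5.304) = 6.115801.
D >= 0, so the roots are real: z = (-b +/- sqrt(D)) / (2a) = (-0.901 +/- 2.473015) / (-2.652).
  z_1 = (-0.901 + 2.473015) / (-2.652) = -0.5928,   |z_1| = 0.5928.
  z_2 = (-0.901 - 2.473015) / (-2.652) = 1.2723,   |z_2| = 1.2723.
Moduli of all roots: 0.5928, 1.2723.
All moduli strictly greater than 1? No.
Verdict: Not invertible.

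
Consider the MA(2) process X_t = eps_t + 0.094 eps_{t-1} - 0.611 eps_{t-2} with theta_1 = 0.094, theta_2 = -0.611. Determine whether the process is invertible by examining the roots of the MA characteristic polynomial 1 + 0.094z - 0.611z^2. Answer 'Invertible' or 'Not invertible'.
\text{Invertible}

The MA(q) characteristic polynomial is P(z) = 1 + 0.094z - 0.611z^2.
Invertibility requires all roots to lie outside the unit circle, i.e. |z| > 1 for every root.
Set 1 + (0.094) z + (-0.611) z^2 = 0, i.e. a z^2 + b z + c = 0 with a = -0.611, b = 0.094, c = 1.
Discriminant D = b^2 - 4ac = (0.094)^2 - 4*(-0.611)*1 = 0.008836 - (-2.444) = 2.452836.
D >= 0, so the roots are real: z = (-b +/- sqrt(D)) / (2a) = (-0.094 +/- 1.566153) / (-1.222).
  z_1 = (-0.094 + 1.566153) / (-1.222) = -1.2047,   |z_1| = 1.2047.
  z_2 = (-0.094 - 1.566153) / (-1.222) = 1.3586,   |z_2| = 1.3586.
Moduli of all roots: 1.2047, 1.3586.
All moduli strictly greater than 1? Yes.
Verdict: Invertible.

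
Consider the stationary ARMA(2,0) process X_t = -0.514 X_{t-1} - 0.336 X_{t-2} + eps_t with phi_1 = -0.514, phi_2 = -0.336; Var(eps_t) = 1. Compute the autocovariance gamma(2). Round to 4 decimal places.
\gamma(2) = -0.1829

Multiply the model equation by X_{t-k} and take expectations. With theta_0 = psi_0 = 1 and psi_j the MA(infinity) weights, this gives
  gamma(k) - sum_i phi_i gamma(k-i) = c_k,
  c_k = sigma^2 * sum_{j=k..q} theta_j psi_{j-k}   (c_k = 0 for k > q),
using gamma(-m) = gamma(m).
Pure AR (q = 0): c_0 = sigma^2 = 1, c_k = 0 for k >= 1.
Equations for k = 0, 1, 2 (AR order 2, c_2 = 0):
  (E0) gamma(0) = phi_1 gamma(1) + phi_2 gamma(2) + c_0
  (E1) gamma(1) = phi_1 gamma(0) + phi_2 gamma(1) + c_1
  (E2) gamma(2) = phi_1 gamma(1) + phi_2 gamma(0)
From (E1): gamma(1) = A gamma(0) + B with
  A = phi_1 / (1 - phi_2) = -0.514 / 1.336 = -0.384731,   B = c_1 / (1 - phi_2) = 0 / 1.336 = 0.
Insert (E2) into (E0): gamma(0) (1 - phi_2^2) = phi_1 (1 + phi_2) gamma(1) + c_0.
  phi_1 (1 + phi_2) = (-0.514)(0.664) = -0.341296,   1 - phi_2^2 = 0.887104.
Replace gamma(1) by A gamma(0) + B and collect gamma(0):
  gamma(0) [0.887104 - (-0.341296)(-0.384731)] = c_0 = 1
  gamma(0) * 0.755797 = 1
  gamma(0) = 1 / 0.755797 = 1.323107.
  gamma(1) = A gamma(0) = (-0.384731)(1.323107) = -0.50904.
  gamma(2) = phi_1 gamma(1) + phi_2 gamma(0) = (-0.514)(-0.50904) + (-0.336)(1.323107) = -0.182918.
Therefore gamma(2) = -0.1829 (to 4 decimal places).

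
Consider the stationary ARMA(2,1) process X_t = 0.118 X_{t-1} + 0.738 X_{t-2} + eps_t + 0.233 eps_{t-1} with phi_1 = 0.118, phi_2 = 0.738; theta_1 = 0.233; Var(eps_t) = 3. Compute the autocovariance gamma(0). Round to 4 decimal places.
\gamma(0) = 10.4480

Multiply the model equation by X_{t-k} and take expectations. With theta_0 = psi_0 = 1 and psi_j the MA(infinity) weights, this gives
  gamma(k) - sum_i phi_i gamma(k-i) = c_k,
  c_k = sigma^2 * sum_{j=k..q} theta_j psi_{j-k}   (c_k = 0 for k > q),
using gamma(-m) = gamma(m).
psi-weights needed (psi_j = theta_j + sum_i phi_i psi_{j-i}):
  psi_1 = theta_1 + phi_1 = 0.233 + (0.118) = 0.351
Right-hand sides:
  c_0 = sigma^2 (1 + theta_1 psi_1) = 3 * (1 + (0.233)(0.351)) = 3 * 1.081783 = 3.245349
  c_1 = sigma^2 theta_1 = 3 * (0.233) = 0.699
  c_2 = 0
Equations for k = 0, 1, 2 (AR order 2, c_2 = 0):
  (E0) gamma(0) = phi_1 gamma(1) + phi_2 gamma(2) + c_0
  (E1) gamma(1) = phi_1 gamma(0) + phi_2 gamma(1) + c_1
  (E2) gamma(2) = phi_1 gamma(1) + phi_2 gamma(0)
From (E1): gamma(1) = A gamma(0) + B with
  A = phi_1 / (1 - phi_2) = 0.118 / 0.262 = 0.450382,   B = c_1 / (1 - phi_2) = 0.699 / 0.262 = 2.667939.
Insert (E2) into (E0): gamma(0) (1 - phi_2^2) = phi_1 (1 + phi_2) gamma(1) + c_0.
  phi_1 (1 + phi_2) = (0.118)(1.738) = 0.205084,   1 - phi_2^2 = 0.455356.
Replace gamma(1) by A gamma(0) + B and collect gamma(0):
  gamma(0) [0.455356 - (0.205084)(0.450382)] = (0.205084)(2.667939) + 3.245349
  gamma(0) * 0.36299 = 3.792501
  gamma(0) = 3.792501 / 0.36299 = 10.44795.
Therefore gamma(0) = 10.4480 (to 4 decimal places).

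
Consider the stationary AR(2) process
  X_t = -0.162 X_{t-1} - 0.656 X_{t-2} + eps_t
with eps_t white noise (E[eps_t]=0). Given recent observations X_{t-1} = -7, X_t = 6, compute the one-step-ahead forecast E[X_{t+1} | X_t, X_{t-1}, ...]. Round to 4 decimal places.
E[X_{t+1} \mid \mathcal F_t] = 3.6200

For an AR(p) model X_t = c + sum_i phi_i X_{t-i} + eps_t, the
one-step-ahead conditional mean is
  E[X_{t+1} | X_t, ...] = c + sum_i phi_i X_{t+1-i}.
Substitute known values:
  E[X_{t+1} | ...] = (-0.162) * (6) + (-0.656) * (-7)
                   = 3.6200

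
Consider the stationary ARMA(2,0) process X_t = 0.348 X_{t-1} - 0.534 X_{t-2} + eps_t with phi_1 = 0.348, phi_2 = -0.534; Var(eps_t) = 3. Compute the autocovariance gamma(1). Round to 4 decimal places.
\gamma(1) = 1.0037

Multiply the model equation by X_{t-k} and take expectations. With theta_0 = psi_0 = 1 and psi_j the MA(infinity) weights, this gives
  gamma(k) - sum_i phi_i gamma(k-i) = c_k,
  c_k = sigma^2 * sum_{j=k..q} theta_j psi_{j-k}   (c_k = 0 for k > q),
using gamma(-m) = gamma(m).
Pure AR (q = 0): c_0 = sigma^2 = 3, c_k = 0 for k >= 1.
Equations for k = 0, 1, 2 (AR order 2, c_2 = 0):
  (E0) gamma(0) = phi_1 gamma(1) + phi_2 gamma(2) + c_0
  (E1) gamma(1) = phi_1 gamma(0) + phi_2 gamma(1) + c_1
  (E2) gamma(2) = phi_1 gamma(1) + phi_2 gamma(0)
From (E1): gamma(1) = A gamma(0) + B with
  A = phi_1 / (1 - phi_2) = 0.348 / 1.534 = 0.226858,   B = c_1 / (1 - phi_2) = 0 / 1.534 = 0.
Insert (E2) into (E0): gamma(0) (1 - phi_2^2) = phi_1 (1 + phi_2) gamma(1) + c_0.
  phi_1 (1 + phi_2) = (0.348)(0.466) = 0.162168,   1 - phi_2^2 = 0.714844.
Replace gamma(1) by A gamma(0) + B and collect gamma(0):
  gamma(0) [0.714844 - (0.162168)(0.226858)] = c_0 = 3
  gamma(0) * 0.678055 = 3
  gamma(0) = 3 / 0.678055 = 4.42442.
  gamma(1) = A gamma(0) = (0.226858)(4.42442) = 1.003715.
Therefore gamma(1) = 1.0037 (to 4 decimal places).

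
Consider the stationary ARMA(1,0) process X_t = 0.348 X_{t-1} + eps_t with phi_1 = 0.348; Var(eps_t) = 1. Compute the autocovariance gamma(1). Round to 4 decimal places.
\gamma(1) = 0.3960

Multiply the model equation by X_{t-k} and take expectations. With theta_0 = psi_0 = 1 and psi_j the MA(infinity) weights, this gives
  gamma(k) - sum_i phi_i gamma(k-i) = c_k,
  c_k = sigma^2 * sum_{j=k..q} theta_j psi_{j-k}   (c_k = 0 for k > q),
using gamma(-m) = gamma(m).
Pure AR (q = 0): c_0 = sigma^2 = 1, c_k = 0 for k >= 1.
Equations for k = 0 and k = 1 (AR order 1):
  gamma(0) = phi_1 gamma(1) + c_0
  gamma(1) = phi_1 gamma(0) + c_1
Substituting the second into the first: gamma(0) (1 - phi_1^2) = c_0 + phi_1 c_1, so
  gamma(0) = c_0 / (1 - phi_1^2) = 1 / (1 - (0.348)^2) = 1 / 0.878896 = 1.137791.
  gamma(1) = phi_1 gamma(0) = (0.348)(1.137791) = 0.395951.
Therefore gamma(1) = 0.3960 (to 4 decimal places).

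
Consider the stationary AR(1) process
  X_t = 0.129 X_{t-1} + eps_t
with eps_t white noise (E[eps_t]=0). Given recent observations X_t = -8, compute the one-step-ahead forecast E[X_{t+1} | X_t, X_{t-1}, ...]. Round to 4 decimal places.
E[X_{t+1} \mid \mathcal F_t] = -1.0320

For an AR(p) model X_t = c + sum_i phi_i X_{t-i} + eps_t, the
one-step-ahead conditional mean is
  E[X_{t+1} | X_t, ...] = c + sum_i phi_i X_{t+1-i}.
Substitute known values:
  E[X_{t+1} | ...] = (0.129) * (-8)
                   = -1.0320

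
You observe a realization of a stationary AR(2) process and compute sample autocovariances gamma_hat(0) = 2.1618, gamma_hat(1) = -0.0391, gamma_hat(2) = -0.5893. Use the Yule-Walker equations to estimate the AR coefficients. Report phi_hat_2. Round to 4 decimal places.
\hat\phi_{2} = -0.2730

The Yule-Walker equations for an AR(p) process read, in matrix form,
  Gamma_p phi = r_p,   with   (Gamma_p)_{ij} = gamma(|i - j|),
                       (r_p)_i = gamma(i),   i,j = 1..p.
Substitute the sample gammas (Toeplitz matrix and right-hand side of size 2):
  Gamma_p = [[2.1618, -0.0391], [-0.0391, 2.1618]]
  r_p     = [-0.0391, -0.5893]
Written out:
  2.1618 phi_1 - 0.0391 phi_2 = -0.0391
  -0.0391 phi_1 + 2.1618 phi_2 = -0.5893
Solve by Cramer's rule:
  det = gamma(0)^2 - gamma(1)^2 = (2.1618)^2 - (-0.0391)^2 = 4.67337924 - 0.00152881 = 4.67185043
  phi_hat_1 = [gamma(1) gamma(0) - gamma(1) gamma(2)] / det = [(-0.0391)(2.1618) - (-0.0391)(-0.5893)] / 4.67185043 = -0.10756801 / 4.67185043 = -0.023
  phi_hat_2 = [gamma(0) gamma(2) - gamma(1)^2] / det = [(2.1618)(-0.5893) - (-0.0391)^2] / 4.67185043 = -1.27547755 / 4.67185043 = -0.273
So phi_hat = [-0.0230, -0.2730].
Therefore phi_hat_2 = -0.2730.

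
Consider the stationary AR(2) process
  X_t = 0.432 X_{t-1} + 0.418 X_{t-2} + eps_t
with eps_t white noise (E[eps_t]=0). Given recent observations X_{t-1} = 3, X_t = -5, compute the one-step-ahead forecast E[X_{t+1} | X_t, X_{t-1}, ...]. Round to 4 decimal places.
E[X_{t+1} \mid \mathcal F_t] = -0.9060

For an AR(p) model X_t = c + sum_i phi_i X_{t-i} + eps_t, the
one-step-ahead conditional mean is
  E[X_{t+1} | X_t, ...] = c + sum_i phi_i X_{t+1-i}.
Substitute known values:
  E[X_{t+1} | ...] = (0.432) * (-5) + (0.418) * (3)
                   = -0.9060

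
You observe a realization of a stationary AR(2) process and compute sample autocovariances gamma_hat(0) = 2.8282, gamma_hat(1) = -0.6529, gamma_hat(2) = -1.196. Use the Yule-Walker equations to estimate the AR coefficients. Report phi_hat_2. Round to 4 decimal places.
\hat\phi_{2} = -0.5030

The Yule-Walker equations for an AR(p) process read, in matrix form,
  Gamma_p phi = r_p,   with   (Gamma_p)_{ij} = gamma(|i - j|),
                       (r_p)_i = gamma(i),   i,j = 1..p.
Substitute the sample gammas (Toeplitz matrix and right-hand side of size 2):
  Gamma_p = [[2.8282, -0.6529], [-0.6529, 2.8282]]
  r_p     = [-0.6529, -1.196]
Written out:
  2.8282 phi_1 - 0.6529 phi_2 = -0.6529
  -0.6529 phi_1 + 2.8282 phi_2 = -1.196
Solve by Cramer's rule:
  det = gamma(0)^2 - gamma(1)^2 = (2.8282)^2 - (-0.6529)^2 = 7.99871524 - 0.42627841 = 7.57243683
  phi_hat_1 = [gamma(1) gamma(0) - gamma(1) gamma(2)] / det = [(-0.6529)(2.8282) - (-0.6529)(-1.196)] / 7.57243683 = -2.62740018 / 7.57243683 = -0.347
  phi_hat_2 = [gamma(0) gamma(2) - gamma(1)^2] / det = [(2.8282)(-1.196) - (-0.6529)^2] / 7.57243683 = -3.80880561 / 7.57243683 = -0.503
So phi_hat = [-0.3470, -0.5030].
Therefore phi_hat_2 = -0.5030.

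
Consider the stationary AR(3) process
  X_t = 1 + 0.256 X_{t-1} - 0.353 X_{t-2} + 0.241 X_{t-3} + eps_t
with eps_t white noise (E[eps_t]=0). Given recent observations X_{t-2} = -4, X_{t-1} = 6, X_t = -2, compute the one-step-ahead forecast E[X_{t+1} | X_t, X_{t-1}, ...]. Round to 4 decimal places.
E[X_{t+1} \mid \mathcal F_t] = -2.5940

For an AR(p) model X_t = c + sum_i phi_i X_{t-i} + eps_t, the
one-step-ahead conditional mean is
  E[X_{t+1} | X_t, ...] = c + sum_i phi_i X_{t+1-i}.
Substitute known values:
  E[X_{t+1} | ...] = 1 + (0.256) * (-2) + (-0.353) * (6) + (0.241) * (-4)
                   = -2.5940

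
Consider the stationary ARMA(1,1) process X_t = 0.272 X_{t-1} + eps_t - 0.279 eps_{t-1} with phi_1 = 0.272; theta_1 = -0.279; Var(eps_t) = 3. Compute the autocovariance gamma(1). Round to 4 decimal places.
\gamma(1) = -0.0210

Multiply the model equation by X_{t-k} and take expectations. With theta_0 = psi_0 = 1 and psi_j the MA(infinity) weights, this gives
  gamma(k) - sum_i phi_i gamma(k-i) = c_k,
  c_k = sigma^2 * sum_{j=k..q} theta_j psi_{j-k}   (c_k = 0 for k > q),
using gamma(-m) = gamma(m).
psi-weights needed (psi_j = theta_j + sum_i phi_i psi_{j-i}):
  psi_1 = theta_1 + phi_1 = -0.279 + (0.272) = -0.007
Right-hand sides:
  c_0 = sigma^2 (1 + theta_1 psi_1) = 3 * (1 + (-0.279)(-0.007)) = 3 * 1.001953 = 3.005859
  c_1 = sigma^2 theta_1 = 3 * (-0.279) = -0.837
  c_2 = 0
Equations for k = 0 and k = 1 (AR order 1):
  gamma(0) = phi_1 gamma(1) + c_0
  gamma(1) = phi_1 gamma(0) + c_1
Substituting the second into the first: gamma(0) (1 - phi_1^2) = c_0 + phi_1 c_1, so
  gamma(0) = (c_0 + phi_1 c_1) / (1 - phi_1^2) = (3.005859 + (0.272)(-0.837)) / (1 - (0.272)^2) = 2.778195 / 0.926016 = 3.000159.
  gamma(1) = phi_1 gamma(0) + c_1 = (0.272)(3.000159) + (-0.837) = -0.020957.
Therefore gamma(1) = -0.0210 (to 4 decimal places).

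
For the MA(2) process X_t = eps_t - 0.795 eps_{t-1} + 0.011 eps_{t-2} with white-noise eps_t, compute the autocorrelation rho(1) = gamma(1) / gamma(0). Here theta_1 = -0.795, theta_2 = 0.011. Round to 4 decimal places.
\rho(1) = -0.4924

For an MA(q) process with theta_0 = 1, the autocovariance is
  gamma(k) = sigma^2 * sum_{i=0..q-k} theta_i * theta_{i+k},
and rho(k) = gamma(k) / gamma(0). Sigma^2 cancels.
  numerator   = (1)*(-0.795) + (-0.795)*(0.011) = -0.803745.
  denominator = (1)^2 + (-0.795)^2 + (0.011)^2 = 1.632146.
  rho(1) = -0.803745 / 1.632146 = -0.4924.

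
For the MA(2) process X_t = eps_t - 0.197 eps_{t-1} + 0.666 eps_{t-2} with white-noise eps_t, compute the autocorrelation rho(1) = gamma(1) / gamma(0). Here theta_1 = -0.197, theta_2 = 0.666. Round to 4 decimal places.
\rho(1) = -0.2214

For an MA(q) process with theta_0 = 1, the autocovariance is
  gamma(k) = sigma^2 * sum_{i=0..q-k} theta_i * theta_{i+k},
and rho(k) = gamma(k) / gamma(0). Sigma^2 cancels.
  numerator   = (1)*(-0.197) + (-0.197)*(0.666) = -0.328202.
  denominator = (1)^2 + (-0.197)^2 + (0.666)^2 = 1.482365.
  rho(1) = -0.328202 / 1.482365 = -0.2214.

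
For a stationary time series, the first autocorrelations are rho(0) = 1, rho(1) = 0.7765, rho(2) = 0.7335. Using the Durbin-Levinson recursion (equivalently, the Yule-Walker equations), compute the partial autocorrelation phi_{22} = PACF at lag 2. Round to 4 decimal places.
\phi_{22} = 0.3288

The PACF at lag k is phi_{kk}, the last component of the solution
to the Yule-Walker system G_k phi = r_k where
  (G_k)_{ij} = rho(|i - j|), (r_k)_i = rho(i), i,j = 1..k.
Equivalently, Durbin-Levinson gives phi_{kk} iteratively:
  phi_{11} = rho(1)
  phi_{kk} = [rho(k) - sum_{j=1..k-1} phi_{k-1,j} rho(k-j)]
            / [1 - sum_{j=1..k-1} phi_{k-1,j} rho(j)],
  phi_{k,j} = phi_{k-1,j} - phi_{kk} phi_{k-1,k-j},  j = 1..k-1.
Step k = 1:
  phi_11 = rho(1) = 0.7765.
Step k = 2:
  phi_22 = [rho(2) - phi_11 rho(1)] / [1 - phi_11 rho(1)] = [0.7335 - (0.7765)(0.7765)] / [1 - (0.7765)(0.7765)]
         = 0.13054775 / 0.39704775 = 0.3288.
Therefore phi_{22} = 0.3288.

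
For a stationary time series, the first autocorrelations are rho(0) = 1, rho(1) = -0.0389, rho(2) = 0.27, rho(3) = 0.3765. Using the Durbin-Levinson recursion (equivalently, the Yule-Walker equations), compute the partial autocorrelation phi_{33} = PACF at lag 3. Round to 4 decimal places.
\phi_{33} = 0.4260

The PACF at lag k is phi_{kk}, the last component of the solution
to the Yule-Walker system G_k phi = r_k where
  (G_k)_{ij} = rho(|i - j|), (r_k)_i = rho(i), i,j = 1..k.
Equivalently, Durbin-Levinson gives phi_{kk} iteratively:
  phi_{11} = rho(1)
  phi_{kk} = [rho(k) - sum_{j=1..k-1} phi_{k-1,j} rho(k-j)]
            / [1 - sum_{j=1..k-1} phi_{k-1,j} rho(j)],
  phi_{k,j} = phi_{k-1,j} - phi_{kk} phi_{k-1,k-j},  j = 1..k-1.
Step k = 1:
  phi_11 = rho(1) = -0.0389.
Step k = 2:
  phi_22 = [rho(2) - phi_11 rho(1)] / [1 - phi_11 rho(1)] = [0.27 - (-0.0389)(-0.0389)] / [1 - (-0.0389)(-0.0389)]
         = 0.26848679 / 0.99848679 = 0.268894.
  Update: phi_21 = phi_11 - phi_22 phi_11 = -0.0389 - (0.268894)(-0.0389) = -0.02844.
Step k = 3:
  phi_33 = [rho(3) - phi_21 rho(2) - phi_22 rho(1)] / [1 - phi_21 rho(1) - phi_22 rho(2)]
    numerator   = 0.3765 - (-0.02844)(0.27) - (0.268894)(-0.0389) = 0.39463877
    denominator = 1 - (-0.02844)(-0.0389) - (0.268894)(0.27) = 0.92629239
  phi_33 = 0.39463877 / 0.92629239 = 0.426.
Therefore phi_{33} = 0.4260.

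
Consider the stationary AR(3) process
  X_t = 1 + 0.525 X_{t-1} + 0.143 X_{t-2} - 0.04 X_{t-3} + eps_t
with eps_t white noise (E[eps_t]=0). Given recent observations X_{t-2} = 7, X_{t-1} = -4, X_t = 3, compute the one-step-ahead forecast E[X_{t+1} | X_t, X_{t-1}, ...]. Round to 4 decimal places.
E[X_{t+1} \mid \mathcal F_t] = 1.7230

For an AR(p) model X_t = c + sum_i phi_i X_{t-i} + eps_t, the
one-step-ahead conditional mean is
  E[X_{t+1} | X_t, ...] = c + sum_i phi_i X_{t+1-i}.
Substitute known values:
  E[X_{t+1} | ...] = 1 + (0.525) * (3) + (0.143) * (-4) + (-0.04) * (7)
                   = 1.7230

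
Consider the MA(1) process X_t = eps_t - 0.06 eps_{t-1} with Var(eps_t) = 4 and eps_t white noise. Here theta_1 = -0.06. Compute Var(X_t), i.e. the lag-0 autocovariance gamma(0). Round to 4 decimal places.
\gamma(0) = 4.0144

For an MA(q) process X_t = eps_t + sum_i theta_i eps_{t-i} with
Var(eps_t) = sigma^2, the variance is
  gamma(0) = sigma^2 * (1 + sum_i theta_i^2).
  sum_i theta_i^2 = (-0.06)^2 = 0.0036.
  gamma(0) = 4 * (1 + 0.0036) = 4 * 1.0036 = 4.0144.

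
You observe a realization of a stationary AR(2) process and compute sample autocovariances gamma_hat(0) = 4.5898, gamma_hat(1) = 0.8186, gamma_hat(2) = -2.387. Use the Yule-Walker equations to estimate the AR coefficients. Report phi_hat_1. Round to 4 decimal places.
\hat\phi_{1} = 0.2800

The Yule-Walker equations for an AR(p) process read, in matrix form,
  Gamma_p phi = r_p,   with   (Gamma_p)_{ij} = gamma(|i - j|),
                       (r_p)_i = gamma(i),   i,j = 1..p.
Substitute the sample gammas (Toeplitz matrix and right-hand side of size 2):
  Gamma_p = [[4.5898, 0.8186], [0.8186, 4.5898]]
  r_p     = [0.8186, -2.387]
Written out:
  4.5898 phi_1 + 0.8186 phi_2 = 0.8186
  0.8186 phi_1 + 4.5898 phi_2 = -2.387
Solve by Cramer's rule:
  det = gamma(0)^2 - gamma(1)^2 = (4.5898)^2 - (0.8186)^2 = 21.06626404 - 0.67010596 = 20.39615808
  phi_hat_1 = [gamma(1) gamma(0) - gamma(1) gamma(2)] / det = [(0.8186)(4.5898) - (0.8186)(-2.387)] / 20.39615808 = 5.71120848 / 20.39615808 = 0.28
  phi_hat_2 = [gamma(0) gamma(2) - gamma(1)^2] / det = [(4.5898)(-2.387) - (0.8186)^2] / 20.39615808 = -11.62595856 / 20.39615808 = -0.57
So phi_hat = [0.2800, -0.5700].
Therefore phi_hat_1 = 0.2800.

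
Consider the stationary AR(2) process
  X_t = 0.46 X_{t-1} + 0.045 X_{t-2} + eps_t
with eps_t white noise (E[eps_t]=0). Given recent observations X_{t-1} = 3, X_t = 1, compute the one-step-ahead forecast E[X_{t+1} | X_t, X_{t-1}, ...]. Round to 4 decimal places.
E[X_{t+1} \mid \mathcal F_t] = 0.5950

For an AR(p) model X_t = c + sum_i phi_i X_{t-i} + eps_t, the
one-step-ahead conditional mean is
  E[X_{t+1} | X_t, ...] = c + sum_i phi_i X_{t+1-i}.
Substitute known values:
  E[X_{t+1} | ...] = (0.46) * (1) + (0.045) * (3)
                   = 0.5950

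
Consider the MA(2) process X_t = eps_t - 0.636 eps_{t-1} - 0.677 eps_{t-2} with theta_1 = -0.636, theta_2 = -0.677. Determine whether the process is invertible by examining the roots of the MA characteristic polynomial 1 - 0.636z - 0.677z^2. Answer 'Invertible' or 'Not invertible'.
\text{Not invertible}

The MA(q) characteristic polynomial is P(z) = 1 - 0.636z - 0.677z^2.
Invertibility requires all roots to lie outside the unit circle, i.e. |z| > 1 for every root.
Set 1 + (-0.636) z + (-0.677) z^2 = 0, i.e. a z^2 + b z + c = 0 with a = -0.677, b = -0.636, c = 1.
Discriminant D = b^2 - 4ac = (-0.636)^2 - 4*(-0.677)*1 = 0.404496 - (-2.708) = 3.112496.
D >= 0, so the roots are real: z = (-b +/- sqrt(D)) / (2a) = (0.636 +/- 1.764227) / (-1.354).
  z_1 = (0.636 + 1.764227) / (-1.354) = -1.7727,   |z_1| = 1.7727.
  z_2 = (0.636 - 1.764227) / (-1.354) = 0.8333,   |z_2| = 0.8333.
Moduli of all roots: 1.7727, 0.8333.
All moduli strictly greater than 1? No.
Verdict: Not invertible.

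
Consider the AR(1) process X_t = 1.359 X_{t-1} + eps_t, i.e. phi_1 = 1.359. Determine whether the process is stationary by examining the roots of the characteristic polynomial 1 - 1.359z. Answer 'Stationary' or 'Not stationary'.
\text{Not stationary}

The AR(p) characteristic polynomial is P(z) = 1 - 1.359z.
Stationarity requires all roots to lie outside the unit circle, i.e. |z| > 1 for every root.
This is linear in z: 1 + (-1.359) z = 0  =>  z = -1/(-1.359) = 0.735835,  |z| = 0.735835.
Moduli of all roots: 0.7358.
All moduli strictly greater than 1? No.
Verdict: Not stationary.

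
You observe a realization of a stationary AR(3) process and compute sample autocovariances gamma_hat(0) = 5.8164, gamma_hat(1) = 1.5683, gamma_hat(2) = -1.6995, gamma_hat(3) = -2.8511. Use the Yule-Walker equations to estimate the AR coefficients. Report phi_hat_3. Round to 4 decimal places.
\hat\phi_{3} = -0.3500

The Yule-Walker equations for an AR(p) process read, in matrix form,
  Gamma_p phi = r_p,   with   (Gamma_p)_{ij} = gamma(|i - j|),
                       (r_p)_i = gamma(i),   i,j = 1..p.
Substitute the sample gammas (Toeplitz matrix and right-hand side of size 3):
  Gamma_p = [[5.8164, 1.5683, -1.6995], [1.5683, 5.8164, 1.5683], [-1.6995, 1.5683, 5.8164]]
  r_p     = [1.5683, -1.6995, -2.8511]
Written out (R1..R3):
  (R1) 5.8164 phi_1 + 1.5683 phi_2 - 1.6995 phi_3 = 1.5683
  (R2) 1.5683 phi_1 + 5.8164 phi_2 + 1.5683 phi_3 = -1.6995
  (R3) -1.6995 phi_1 + 1.5683 phi_2 + 5.8164 phi_3 = -2.8511
Gaussian elimination:
  R2 <- R2 - (1.5683/5.8164) R1 = R2 - (0.269634) R1:  5.393533 phi_2 + 2.026543 phi_3 = -2.122367
  R3 <- R3 - (-1.6995/5.8164) R1 = R3 - (-0.292191) R1:  2.026543 phi_2 + 5.319821 phi_3 = -2.392857
  R3 <- R3 - (2.026543/5.393533) R2 = R3 - (0.375736) R2:  4.558377 phi_3 = -1.595407
Back-substitution:
  phi_hat_3 = -1.595407 / 4.558377 = -0.349995
  phi_hat_2 = (-2.122367 - (2.026543)(-0.349995)) / 5.393533 = -0.261997
  phi_hat_1 = (1.5683 - (1.5683)(-0.261997) - (-1.6995)(-0.349995)) / 5.8164 = 0.238012
So phi_hat = [0.2380, -0.2620, -0.3500].
Therefore phi_hat_3 = -0.3500.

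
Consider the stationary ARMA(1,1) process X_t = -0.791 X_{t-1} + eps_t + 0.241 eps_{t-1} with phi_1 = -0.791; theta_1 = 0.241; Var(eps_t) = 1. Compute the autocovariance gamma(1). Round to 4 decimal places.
\gamma(1) = -1.1892

Multiply the model equation by X_{t-k} and take expectations. With theta_0 = psi_0 = 1 and psi_j the MA(infinity) weights, this gives
  gamma(k) - sum_i phi_i gamma(k-i) = c_k,
  c_k = sigma^2 * sum_{j=k..q} theta_j psi_{j-k}   (c_k = 0 for k > q),
using gamma(-m) = gamma(m).
psi-weights needed (psi_j = theta_j + sum_i phi_i psi_{j-i}):
  psi_1 = theta_1 + phi_1 = 0.241 + (-0.791) = -0.55
Right-hand sides:
  c_0 = sigma^2 (1 + theta_1 psi_1) = 1 * (1 + (0.241)(-0.55)) = 1 * 0.86745 = 0.86745
  c_1 = sigma^2 theta_1 = 1 * (0.241) = 0.241
  c_2 = 0
Equations for k = 0 and k = 1 (AR order 1):
  gamma(0) = phi_1 gamma(1) + c_0
  gamma(1) = phi_1 gamma(0) + c_1
Substituting the second into the first: gamma(0) (1 - phi_1^2) = c_0 + phi_1 c_1, so
  gamma(0) = (c_0 + phi_1 c_1) / (1 - phi_1^2) = (0.86745 + (-0.791)(0.241)) / (1 - (-0.791)^2) = 0.676819 / 0.374319 = 1.808134.
  gamma(1) = phi_1 gamma(0) + c_1 = (-0.791)(1.808134) + (0.241) = -1.189234.
Therefore gamma(1) = -1.1892 (to 4 decimal places).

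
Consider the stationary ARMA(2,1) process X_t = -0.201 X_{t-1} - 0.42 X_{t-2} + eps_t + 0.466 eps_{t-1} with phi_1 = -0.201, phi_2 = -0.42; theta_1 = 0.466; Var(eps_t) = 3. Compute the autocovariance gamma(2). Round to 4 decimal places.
\gamma(2) = -1.7773

Multiply the model equation by X_{t-k} and take expectations. With theta_0 = psi_0 = 1 and psi_j the MA(infinity) weights, this gives
  gamma(k) - sum_i phi_i gamma(k-i) = c_k,
  c_k = sigma^2 * sum_{j=k..q} theta_j psi_{j-k}   (c_k = 0 for k > q),
using gamma(-m) = gamma(m).
psi-weights needed (psi_j = theta_j + sum_i phi_i psi_{j-i}):
  psi_1 = theta_1 + phi_1 = 0.466 + (-0.201) = 0.265
Right-hand sides:
  c_0 = sigma^2 (1 + theta_1 psi_1) = 3 * (1 + (0.466)(0.265)) = 3 * 1.12349 = 3.37047
  c_1 = sigma^2 theta_1 = 3 * (0.466) = 1.398
  c_2 = 0
Equations for k = 0, 1, 2 (AR order 2, c_2 = 0):
  (E0) gamma(0) = phi_1 gamma(1) + phi_2 gamma(2) + c_0
  (E1) gamma(1) = phi_1 gamma(0) + phi_2 gamma(1) + c_1
  (E2) gamma(2) = phi_1 gamma(1) + phi_2 gamma(0)
From (E1): gamma(1) = A gamma(0) + B with
  A = phi_1 / (1 - phi_2) = -0.201 / 1.42 = -0.141549,   B = c_1 / (1 - phi_2) = 1.398 / 1.42 = 0.984507.
Insert (E2) into (E0): gamma(0) (1 - phi_2^2) = phi_1 (1 + phi_2) gamma(1) + c_0.
  phi_1 (1 + phi_2) = (-0.201)(0.58) = -0.11658,   1 - phi_2^2 = 0.8236.
Replace gamma(1) by A gamma(0) + B and collect gamma(0):
  gamma(0) [0.8236 - (-0.11658)(-0.141549)] = (-0.11658)(0.984507) + 3.37047
  gamma(0) * 0.807098 = 3.255696
  gamma(0) = 3.255696 / 0.807098 = 4.033829.
  gamma(1) = A gamma(0) + B = (-0.141549)(4.033829) + (0.984507) = 0.413521.
  gamma(2) = phi_1 gamma(1) + phi_2 gamma(0) = (-0.201)(0.413521) + (-0.42)(4.033829) = -1.777326.
Therefore gamma(2) = -1.7773 (to 4 decimal places).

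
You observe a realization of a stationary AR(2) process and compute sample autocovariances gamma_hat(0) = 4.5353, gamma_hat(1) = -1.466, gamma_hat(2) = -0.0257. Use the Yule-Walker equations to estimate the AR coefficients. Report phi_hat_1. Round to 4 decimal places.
\hat\phi_{1} = -0.3630

The Yule-Walker equations for an AR(p) process read, in matrix form,
  Gamma_p phi = r_p,   with   (Gamma_p)_{ij} = gamma(|i - j|),
                       (r_p)_i = gamma(i),   i,j = 1..p.
Substitute the sample gammas (Toeplitz matrix and right-hand side of size 2):
  Gamma_p = [[4.5353, -1.466], [-1.466, 4.5353]]
  r_p     = [-1.466, -0.0257]
Written out:
  4.5353 phi_1 - 1.466 phi_2 = -1.466
  -1.466 phi_1 + 4.5353 phi_2 = -0.0257
Solve by Cramer's rule:
  det = gamma(0)^2 - gamma(1)^2 = (4.5353)^2 - (-1.466)^2 = 20.56894609 - 2.149156 = 18.41979009
  phi_hat_1 = [gamma(1) gamma(0) - gamma(1) gamma(2)] / det = [(-1.466)(4.5353) - (-1.466)(-0.0257)] / 18.41979009 = -6.686426 / 18.41979009 = -0.363
  phi_hat_2 = [gamma(0) gamma(2) - gamma(1)^2] / det = [(4.5353)(-0.0257) - (-1.466)^2] / 18.41979009 = -2.26571321 / 18.41979009 = -0.123
So phi_hat = [-0.3630, -0.1230].
Therefore phi_hat_1 = -0.3630.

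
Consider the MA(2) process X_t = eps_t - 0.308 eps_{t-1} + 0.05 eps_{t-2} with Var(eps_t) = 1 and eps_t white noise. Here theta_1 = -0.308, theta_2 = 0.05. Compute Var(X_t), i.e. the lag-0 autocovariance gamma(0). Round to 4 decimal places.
\gamma(0) = 1.0974

For an MA(q) process X_t = eps_t + sum_i theta_i eps_{t-i} with
Var(eps_t) = sigma^2, the variance is
  gamma(0) = sigma^2 * (1 + sum_i theta_i^2).
  sum_i theta_i^2 = (-0.308)^2 + (0.05)^2 = 0.094864 + 0.0025 = 0.097364.
  gamma(0) = 1 * (1 + 0.097364) = 1 * 1.097364 = 1.097364, which rounds to 1.0974.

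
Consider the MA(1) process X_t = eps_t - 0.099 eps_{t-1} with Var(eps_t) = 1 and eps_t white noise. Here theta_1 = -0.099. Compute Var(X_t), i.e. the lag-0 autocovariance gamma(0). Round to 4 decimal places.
\gamma(0) = 1.0098

For an MA(q) process X_t = eps_t + sum_i theta_i eps_{t-i} with
Var(eps_t) = sigma^2, the variance is
  gamma(0) = sigma^2 * (1 + sum_i theta_i^2).
  sum_i theta_i^2 = (-0.099)^2 = 0.009801.
  gamma(0) = 1 * (1 + 0.009801) = 1 * 1.009801 = 1.009801, which rounds to 1.0098.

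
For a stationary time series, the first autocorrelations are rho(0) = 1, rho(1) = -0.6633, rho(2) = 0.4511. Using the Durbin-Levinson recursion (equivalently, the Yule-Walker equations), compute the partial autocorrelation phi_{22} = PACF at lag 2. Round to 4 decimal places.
\phi_{22} = 0.0199

The PACF at lag k is phi_{kk}, the last component of the solution
to the Yule-Walker system G_k phi = r_k where
  (G_k)_{ij} = rho(|i - j|), (r_k)_i = rho(i), i,j = 1..k.
Equivalently, Durbin-Levinson gives phi_{kk} iteratively:
  phi_{11} = rho(1)
  phi_{kk} = [rho(k) - sum_{j=1..k-1} phi_{k-1,j} rho(k-j)]
            / [1 - sum_{j=1..k-1} phi_{k-1,j} rho(j)],
  phi_{k,j} = phi_{k-1,j} - phi_{kk} phi_{k-1,k-j},  j = 1..k-1.
Step k = 1:
  phi_11 = rho(1) = -0.6633.
Step k = 2:
  phi_22 = [rho(2) - phi_11 rho(1)] / [1 - phi_11 rho(1)] = [0.4511 - (-0.6633)(-0.6633)] / [1 - (-0.6633)(-0.6633)]
         = 0.01113311 / 0.56003311 = 0.0199.
Therefore phi_{22} = 0.0199.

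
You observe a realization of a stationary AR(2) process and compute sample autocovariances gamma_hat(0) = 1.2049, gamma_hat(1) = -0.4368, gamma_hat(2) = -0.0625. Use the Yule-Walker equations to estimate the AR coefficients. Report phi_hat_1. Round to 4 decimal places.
\hat\phi_{1} = -0.4390

The Yule-Walker equations for an AR(p) process read, in matrix form,
  Gamma_p phi = r_p,   with   (Gamma_p)_{ij} = gamma(|i - j|),
                       (r_p)_i = gamma(i),   i,j = 1..p.
Substitute the sample gammas (Toeplitz matrix and right-hand side of size 2):
  Gamma_p = [[1.2049, -0.4368], [-0.4368, 1.2049]]
  r_p     = [-0.4368, -0.0625]
Written out:
  1.2049 phi_1 - 0.4368 phi_2 = -0.4368
  -0.4368 phi_1 + 1.2049 phi_2 = -0.0625
Solve by Cramer's rule:
  det = gamma(0)^2 - gamma(1)^2 = (1.2049)^2 - (-0.4368)^2 = 1.45178401 - 0.19079424 = 1.26098977
  phi_hat_1 = [gamma(1) gamma(0) - gamma(1) gamma(2)] / det = [(-0.4368)(1.2049) - (-0.4368)(-0.0625)] / 1.26098977 = -0.55360032 / 1.26098977 = -0.439
  phi_hat_2 = [gamma(0) gamma(2) - gamma(1)^2] / det = [(1.2049)(-0.0625) - (-0.4368)^2] / 1.26098977 = -0.26610049 / 1.26098977 = -0.211
So phi_hat = [-0.4390, -0.2110].
Therefore phi_hat_1 = -0.4390.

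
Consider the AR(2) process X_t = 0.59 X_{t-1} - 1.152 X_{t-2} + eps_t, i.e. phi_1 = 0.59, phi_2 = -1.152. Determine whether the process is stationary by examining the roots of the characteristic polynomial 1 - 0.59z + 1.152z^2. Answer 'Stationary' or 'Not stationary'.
\text{Not stationary}

The AR(p) characteristic polynomial is P(z) = 1 - 0.59z + 1.152z^2.
Stationarity requires all roots to lie outside the unit circle, i.e. |z| > 1 for every root.
Set 1 + (-0.59) z + (1.152) z^2 = 0, i.e. a z^2 + b z + c = 0 with a = 1.152, b = -0.59, c = 1.
Discriminant D = b^2 - 4ac = (-0.59)^2 - 4*(1.152)*1 = 0.3481 - (4.608) = -4.2599.
D < 0, so the roots are the complex-conjugate pair z = (-b +/- i sqrt(-D)) / (2a) = 0.2561 +/- 0.8958i.
For a conjugate pair |z|^2 = z * conj(z) = (product of roots) = c/a = 1/(1.152) = 0.868056, so |z| = sqrt(0.868056) = 0.9317 for both roots.
Moduli of all roots: 0.9317, 0.9317.
All moduli strictly greater than 1? No.
Verdict: Not stationary.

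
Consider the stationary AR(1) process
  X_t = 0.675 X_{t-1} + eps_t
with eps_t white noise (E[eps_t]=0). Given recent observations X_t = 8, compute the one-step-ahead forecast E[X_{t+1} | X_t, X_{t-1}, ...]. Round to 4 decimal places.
E[X_{t+1} \mid \mathcal F_t] = 5.4000

For an AR(p) model X_t = c + sum_i phi_i X_{t-i} + eps_t, the
one-step-ahead conditional mean is
  E[X_{t+1} | X_t, ...] = c + sum_i phi_i X_{t+1-i}.
Substitute known values:
  E[X_{t+1} | ...] = (0.675) * (8)
                   = 5.4000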